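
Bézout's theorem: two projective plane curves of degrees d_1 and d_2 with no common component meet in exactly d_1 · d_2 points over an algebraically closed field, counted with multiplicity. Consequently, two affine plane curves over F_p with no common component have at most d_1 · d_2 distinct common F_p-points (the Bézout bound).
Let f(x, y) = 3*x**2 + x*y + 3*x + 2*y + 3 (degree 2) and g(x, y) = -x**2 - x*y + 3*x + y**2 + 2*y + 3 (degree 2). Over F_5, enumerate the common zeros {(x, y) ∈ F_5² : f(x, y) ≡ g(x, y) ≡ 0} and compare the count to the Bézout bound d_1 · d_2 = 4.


Common zeros: ∅; count = 0; Bézout bound = 4.

deg(f) = 2, deg(g) = 2, so Bézout bound = 4.
Scan x ∈ F_5. For each x, list the y ∈ F_5 with f(x, y) ≡ 0 and those with g(x, y) ≡ 0 (mod 5); the common zeros in that column are the intersection.
  x = 0: f ≡ 0 at y ∈ {1}; g ≡ 0 at y ∈ ∅; common: ∅.
  x = 1: f ≡ 0 at y ∈ {2}; g ≡ 0 at y ∈ {0, 4}; common: ∅.
  x = 2: f ≡ 0 at y ∈ {1}; g ≡ 0 at y ∈ {0}; common: ∅.
  x = 3: f ≡ 0 at y ∈ ∅; g ≡ 0 at y ∈ {2, 4}; common: ∅.
  x = 4: f ≡ 0 at y ∈ {2}; g ≡ 0 at y ∈ ∅; common: ∅.
Collecting: common zeros = ∅, so the count is 0.
Comparison with the Bézout bound: 0 ≤ 4 = deg(f)·deg(g), as expected for curves with no common component (the affine F_5-count falls short of the bound because intersections may lie at infinity, over extension fields, or carry multiplicity).


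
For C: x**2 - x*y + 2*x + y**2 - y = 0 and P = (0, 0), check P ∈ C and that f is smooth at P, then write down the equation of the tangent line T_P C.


Tangent line at P: 2*x - y = 0.

Step 1: f(0, 0) = 0, so P lies on C.
Step 2: partial derivatives
  f_x(x, y) = 2*x - y + 2, f_y(x, y) = -x + 2*y - 1.
  f_x(P) = 2, f_y(P) = -1 (gradient nonzero, so P is smooth).
Step 3: tangent line at P: 2·(x − 0) + -1·(y − 0) = 0.
Expanding: 2*x - y = 0.


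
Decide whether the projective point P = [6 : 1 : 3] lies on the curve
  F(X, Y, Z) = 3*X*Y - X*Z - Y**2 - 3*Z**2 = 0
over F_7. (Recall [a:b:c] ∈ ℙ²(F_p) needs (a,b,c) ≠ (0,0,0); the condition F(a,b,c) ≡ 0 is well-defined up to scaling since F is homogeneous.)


F(6,1,3) ≡ 0 (mod 7); P is on the curve.

Evaluate F(6, 1, 3) term-by-term (mod 7).
  3*X*Y ↦ 3·6·1·1 = 18
  -X*Z ↦ -1·6·1·3 = -18
  -Y**2 ↦ -1·1·1·1 = -1
  -3*Z**2 ↦ -3·1·1·9 = -27
Sum: F(6, 1, 3) = (18) + (-18) + (-1) + (-27) = -28.
Reducing mod 7: -28 ≡ 0 (mod 7).
Since F(a, b, c) ≡ 0 (mod 7), P lies on the curve.


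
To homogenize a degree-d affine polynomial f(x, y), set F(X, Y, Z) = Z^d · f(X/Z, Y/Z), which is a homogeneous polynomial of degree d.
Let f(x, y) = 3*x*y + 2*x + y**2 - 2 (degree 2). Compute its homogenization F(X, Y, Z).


F(X, Y, Z) = 3*X*Y + 2*X*Z + Y**2 - 2*Z**2

deg(f) = 2.
Substitute x = X/Z, y = Y/Z into f, then multiply by Z^2.
  monomial 3·x^1·y^1 ↦ 3·X^1·Y^1·Z^0.
  monomial 2·x^1·y^0 ↦ 2·X^1·Y^0·Z^1.
  monomial 1·x^0·y^2 ↦ 1·X^0·Y^2·Z^0.
  monomial -2·x^0·y^0 ↦ -2·X^0·Y^0·Z^2.
Collecting: F(X, Y, Z) = 3*X*Y + 2*X*Z + Y**2 - 2*Z**2.


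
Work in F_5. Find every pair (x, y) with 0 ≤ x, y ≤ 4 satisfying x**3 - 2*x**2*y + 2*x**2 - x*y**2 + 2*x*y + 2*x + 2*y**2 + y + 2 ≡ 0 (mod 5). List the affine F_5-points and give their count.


Affine F_5-points: {(0, 1), (2, 4)}; count = 2.

For each of the 25 pairs (x, y) ∈ F_5², evaluate f(x, y) mod 5. Record the zeros.
  x = 0: [0↦2, 1↦0, 2↦2, 3↦3, 4↦3]  zeros at y ∈ {1}
  x = 1: [0↦2, 1↦4, 2↦3, 3↦4, 4↦2]  zeros at y ∈ ∅
  x = 2: [0↦2, 1↦4, 2↦1, 3↦3, 4↦0]  zeros at y ∈ {4}
  x = 3: [0↦3, 1↦1, 2↦2, 3↦1, 4↦3]  zeros at y ∈ ∅
  x = 4: [0↦1, 1↦1, 2↦2, 3↦4, 4↦2]  zeros at y ∈ ∅
Collecting zeros: affine points = {(0, 1), (2, 4)}.
Total count |C(F_5)_aff| = 2.


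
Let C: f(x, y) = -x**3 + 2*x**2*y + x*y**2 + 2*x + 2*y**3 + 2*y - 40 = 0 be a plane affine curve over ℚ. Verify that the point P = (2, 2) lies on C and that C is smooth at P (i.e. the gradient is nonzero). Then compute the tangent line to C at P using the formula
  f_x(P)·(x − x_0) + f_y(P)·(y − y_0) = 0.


Tangent line at P: 10*x + 42*y - 104 = 0.

Step 1: f(2, 2) = 0, so P lies on C.
Step 2: partial derivatives
  f_x(x, y) = -3*x**2 + 4*x*y + y**2 + 2, f_y(x, y) = 2*x**2 + 2*x*y + 6*y**2 + 2.
  f_x(P) = 10, f_y(P) = 42 (gradient nonzero, so P is smooth).
Step 3: tangent line at P: 10·(x − 2) + 42·(y − 2) = 0.
Expanding: 10*x + 42*y - 104 = 0.


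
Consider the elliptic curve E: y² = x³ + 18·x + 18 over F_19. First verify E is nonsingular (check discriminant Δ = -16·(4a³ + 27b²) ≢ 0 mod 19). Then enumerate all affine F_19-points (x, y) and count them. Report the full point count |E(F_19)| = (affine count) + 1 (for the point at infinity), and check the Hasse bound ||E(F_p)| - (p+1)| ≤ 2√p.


Affine points = {(2, 9), (2, 10), (3, 2), (3, 17), (5, 9), (5, 10), (6, 0), (8, 3), (8, 16), (9, 4), (9, 15), (10, 1), (10, 18), (12, 9), (12, 10), (13, 6), (13, 13)}; affine count = 17; |E(F_19)| = 18.

Discriminant check: Δ ∝ 4a³ + 27b² = 4·18³ + 27·18² = 4·5832 + 27·324 ≡ 4 (mod 19). Nonzero ⇒ E is nonsingular.
For each x ∈ F_19, compute rhs = x³ + 18·x + 18 mod 19, then count y ∈ F_19 with y² ≡ rhs.
  x = 0: rhs = 18, matching y values: none (0 points).
  x = 1: rhs = 18, matching y values: none (0 points).
  x = 2: rhs = 5, matching y values: 9, 10 (2 points).
  x = 3: rhs = 4, matching y values: 2, 17 (2 points).
  x = 4: rhs = 2, matching y values: none (0 points).
  x = 5: rhs = 5, matching y values: 9, 10 (2 points).
  x = 6: rhs = 0, matching y values: 0 (1 points).
  x = 7: rhs = 12, matching y values: none (0 points).
  x = 8: rhs = 9, matching y values: 3, 16 (2 points).
  x = 9: rhs = 16, matching y values: 4, 15 (2 points).
  x = 10: rhs = 1, matching y values: 1, 18 (2 points).
  x = 11: rhs = 8, matching y values: none (0 points).
  x = 12: rhs = 5, matching y values: 9, 10 (2 points).
  x = 13: rhs = 17, matching y values: 6, 13 (2 points).
  x = 14: rhs = 12, matching y values: none (0 points).
  x = 15: rhs = 15, matching y values: none (0 points).
  x = 16: rhs = 13, matching y values: none (0 points).
  x = 17: rhs = 12, matching y values: none (0 points).
  x = 18: rhs = 18, matching y values: none (0 points).
Total affine count: 17.
Full point count |E(F_19)| = 17 + 1 = 18.
Hasse bound: |18 − (19+1)| = |-2| = 2 ≤ 2√19 ≈ 8.7178 ✓.


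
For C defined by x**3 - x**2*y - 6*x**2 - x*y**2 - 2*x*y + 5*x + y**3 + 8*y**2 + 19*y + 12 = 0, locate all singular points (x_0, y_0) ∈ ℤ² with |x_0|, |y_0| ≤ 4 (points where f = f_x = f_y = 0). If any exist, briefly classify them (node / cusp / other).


Singular points: {(1, -2)}; classification: node.

Compute partial derivatives:
  f_x = 3*x**2 - 2*x*y - 12*x - y**2 - 2*y + 5.
  f_y = -x**2 - 2*x*y - 2*x + 3*y**2 + 16*y + 19.
Scan x_0 ∈ {−4, ..., 4}. For each x_0, f_y(x_0, y) is a polynomial in y; find its integer roots y ∈ {−4, ..., 4}, then test f_x and f at those candidates.
  x = -4: f_y(-4, y) = 3*y**2 + 24*y + 11; no integer root y with |y| ≤ 4.
  x = -3: f_y(-3, y) = 3*y**2 + 22*y + 16; no integer root y with |y| ≤ 4.
  x = -2: f_y(-2, y) = 3*y**2 + 20*y + 19; no integer root y with |y| ≤ 4.
  x = -1: f_y(-1, y) = 3*y**2 + 18*y + 20; no integer root y with |y| ≤ 4.
  x = 0: f_y(0, y) = 3*y**2 + 16*y + 19; no integer root y with |y| ≤ 4.
  x = 1: f_y(1, y) = 3*y**2 + 14*y + 16; vanishes at y ∈ {-2}. (1, -2): f_x = 0, f = 0 — SINGULAR.
  x = 2: f_y(2, y) = 3*y**2 + 12*y + 11; no integer root y with |y| ≤ 4.
  x = 3: f_y(3, y) = 3*y**2 + 10*y + 4; no integer root y with |y| ≤ 4.
  x = 4: f_y(4, y) = 3*y**2 + 8*y - 5; no integer root y with |y| ≤ 4.
Only singular point on the grid: (1, -2).
Classify: substitute x = 1 + u, y = -2 + v and expand: f = u**3 - u**2*v - u**2 - u*v**2 + v**3 + v**2.
No constant or linear terms (consistent with a singular point). Quadratic part: -u**2 + v**2. Cubic part: u**3 - u**2*v - u*v**2 + v**3.
The quadratic part v**2 - u**2 = (v − u)(v + u) splits into two distinct linear factors, so there are two distinct tangent lines y − -2 = ±(x − 1) — this is a node (ordinary double point).
Classification: node.


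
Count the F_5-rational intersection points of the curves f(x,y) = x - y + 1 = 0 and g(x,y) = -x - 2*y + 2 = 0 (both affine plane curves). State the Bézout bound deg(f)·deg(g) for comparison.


Common zeros: {(0, 1)}; count = 1; Bézout bound = 1.

deg(f) = 1, deg(g) = 1, so Bézout bound = 1.
Scan x ∈ F_5. For each x, list the y ∈ F_5 with f(x, y) ≡ 0 and those with g(x, y) ≡ 0 (mod 5); the common zeros in that column are the intersection.
  x = 0: f ≡ 0 at y ∈ {1}; g ≡ 0 at y ∈ {1}; common: {1}.
  x = 1: f ≡ 0 at y ∈ {2}; g ≡ 0 at y ∈ {3}; common: ∅.
  x = 2: f ≡ 0 at y ∈ {3}; g ≡ 0 at y ∈ {0}; common: ∅.
  x = 3: f ≡ 0 at y ∈ {4}; g ≡ 0 at y ∈ {2}; common: ∅.
  x = 4: f ≡ 0 at y ∈ {0}; g ≡ 0 at y ∈ {4}; common: ∅.
Collecting: common zeros = {(0, 1)}, so the count is 1.
Comparison with the Bézout bound: 1 ≤ 1 = deg(f)·deg(g), as expected for curves with no common component (the bound is attained).


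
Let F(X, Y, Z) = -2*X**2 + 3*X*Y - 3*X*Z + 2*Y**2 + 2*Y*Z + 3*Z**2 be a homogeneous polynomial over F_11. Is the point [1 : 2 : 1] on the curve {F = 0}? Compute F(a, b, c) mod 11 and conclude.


F(1,2,1) ≡ 5 (mod 11); P is NOT on the curve.

Evaluate F(1, 2, 1) term-by-term (mod 11).
  -2*X**2 ↦ -2·1·1·1 = -2
  3*X*Y ↦ 3·1·2·1 = 6
  -3*X*Z ↦ -3·1·1·1 = -3
  2*Y**2 ↦ 2·1·4·1 = 8
  2*Y*Z ↦ 2·1·2·1 = 4
  3*Z**2 ↦ 3·1·1·1 = 3
Sum: F(1, 2, 1) = (-2) + (6) + (-3) + (8) + (4) + (3) = 16.
Reducing mod 11: 16 ≡ 5 (mod 11).
Since F(a, b, c) ≡ 5 ≠ 0 (mod 11), P does NOT lie on the curve.


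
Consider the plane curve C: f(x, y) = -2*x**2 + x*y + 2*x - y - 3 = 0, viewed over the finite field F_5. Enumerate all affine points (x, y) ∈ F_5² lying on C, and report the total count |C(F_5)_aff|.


Affine F_5-points: {(0, 2), (2, 2), (3, 0), (4, 4)}; count = 4.

For each of the 25 pairs (x, y) ∈ F_5², evaluate f(x, y) mod 5. Record the zeros.
  x = 0: [0↦2, 1↦1, 2↦0, 3↦4, 4↦3]  zeros at y ∈ {2}
  x = 1: [0↦2, 1↦2, 2↦2, 3↦2, 4↦2]  zeros at y ∈ ∅
  x = 2: [0↦3, 1↦4, 2↦0, 3↦1, 4↦2]  zeros at y ∈ {2}
  x = 3: [0↦0, 1↦2, 2↦4, 3↦1, 4↦3]  zeros at y ∈ {0}
  x = 4: [0↦3, 1↦1, 2↦4, 3↦2, 4↦0]  zeros at y ∈ {4}
Collecting zeros: affine points = {(0, 2), (2, 2), (3, 0), (4, 4)}.
Total count |C(F_5)_aff| = 4.


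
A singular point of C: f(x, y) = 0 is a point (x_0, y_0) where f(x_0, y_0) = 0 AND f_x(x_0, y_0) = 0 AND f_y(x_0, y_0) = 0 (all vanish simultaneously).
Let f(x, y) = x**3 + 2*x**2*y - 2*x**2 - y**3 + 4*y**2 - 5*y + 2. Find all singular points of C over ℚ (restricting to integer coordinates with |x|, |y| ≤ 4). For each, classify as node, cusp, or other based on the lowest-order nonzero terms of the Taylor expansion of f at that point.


Singular points: {(0, 1)}; classification: cusp.

Compute partial derivatives:
  f_x = 3*x**2 + 4*x*y - 4*x.
  f_y = 2*x**2 - 3*y**2 + 8*y - 5.
Scan x_0 ∈ {−4, ..., 4}. For each x_0, f_y(x_0, y) is a polynomial in y; find its integer roots y ∈ {−4, ..., 4}, then test f_x and f at those candidates.
  x = -4: f_y(-4, y) = -3*y**2 + 8*y + 27; no integer root y with |y| ≤ 4.
  x = -3: f_y(-3, y) = -3*y**2 + 8*y + 13; no integer root y with |y| ≤ 4.
  x = -2: f_y(-2, y) = -3*y**2 + 8*y + 3; vanishes at y ∈ {3}. (-2, 3): f_x = -4 ≠ 0.
  x = -1: f_y(-1, y) = -3*y**2 + 8*y - 3; no integer root y with |y| ≤ 4.
  x = 0: f_y(0, y) = -3*y**2 + 8*y - 5; vanishes at y ∈ {1}. (0, 1): f_x = 0, f = 0 — SINGULAR.
  x = 1: f_y(1, y) = -3*y**2 + 8*y - 3; no integer root y with |y| ≤ 4.
  x = 2: f_y(2, y) = -3*y**2 + 8*y + 3; vanishes at y ∈ {3}. (2, 3): f_x = 28 ≠ 0.
  x = 3: f_y(3, y) = -3*y**2 + 8*y + 13; no integer root y with |y| ≤ 4.
  x = 4: f_y(4, y) = -3*y**2 + 8*y + 27; no integer root y with |y| ≤ 4.
Only singular point on the grid: (0, 1).
Classify: substitute x = 0 + u, y = 1 + v and expand: f = u**3 + 2*u**2*v - v**3 + v**2.
No constant or linear terms (consistent with a singular point). Quadratic part: v**2. Cubic part: u**3 + 2*u**2*v - v**3.
The quadratic part v**2 is a perfect square, so there is a single (double) tangent line v = 0, i.e. y = 1. Restricting the cubic part to that line (v = 0) leaves u**3 ≠ 0, so f is not divisible by v and the branch is v² ≈ -u**3 to lowest order — this is a cusp.
Classification: cusp.


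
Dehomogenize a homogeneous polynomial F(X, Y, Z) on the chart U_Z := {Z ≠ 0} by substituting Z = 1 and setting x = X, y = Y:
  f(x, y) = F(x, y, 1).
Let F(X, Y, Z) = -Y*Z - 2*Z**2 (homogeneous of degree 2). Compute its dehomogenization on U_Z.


f(x, y) = -y - 2

On U_Z we set Z = 1. Each monomial c·X^i·Y^j·Z^k in F becomes c·x^i·y^j·1^k = c·x^i·y^j.
Substituting Z = 1: F(X, Y, 1) = -y - 2.
Note: deg(f) ≤ deg(F) = 2; strict inequality happens when F is divisible by Z (lost terms).


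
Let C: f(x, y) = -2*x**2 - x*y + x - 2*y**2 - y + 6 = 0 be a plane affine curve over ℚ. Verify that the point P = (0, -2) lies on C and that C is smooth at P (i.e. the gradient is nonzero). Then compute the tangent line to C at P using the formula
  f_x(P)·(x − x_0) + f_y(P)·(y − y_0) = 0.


Tangent line at P: 3*x + 7*y + 14 = 0.

Step 1: f(0, -2) = 0, so P lies on C.
Step 2: partial derivatives
  f_x(x, y) = -4*x - y + 1, f_y(x, y) = -x - 4*y - 1.
  f_x(P) = 3, f_y(P) = 7 (gradient nonzero, so P is smooth).
Step 3: tangent line at P: 3·(x − 0) + 7·(y − -2) = 0.
Expanding: 3*x + 7*y + 14 = 0.


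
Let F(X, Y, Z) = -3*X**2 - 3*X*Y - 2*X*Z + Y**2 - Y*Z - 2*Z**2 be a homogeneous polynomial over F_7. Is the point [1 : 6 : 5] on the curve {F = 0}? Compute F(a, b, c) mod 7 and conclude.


F(1,6,5) ≡ 2 (mod 7); P is NOT on the curve.

Evaluate F(1, 6, 5) term-by-term (mod 7).
  -3*X**2 ↦ -3·1·1·1 = -3
  -3*X*Y ↦ -3·1·6·1 = -18
  -2*X*Z ↦ -2·1·1·5 = -10
  Y**2 ↦ 1·1·36·1 = 36
  -Y*Z ↦ -1·1·6·5 = -30
  -2*Z**2 ↦ -2·1·1·25 = -50
Sum: F(1, 6, 5) = (-3) + (-18) + (-10) + (36) + (-30) + (-50) = -75.
Reducing mod 7: -75 ≡ 2 (mod 7).
Since F(a, b, c) ≡ 2 ≠ 0 (mod 7), P does NOT lie on the curve.


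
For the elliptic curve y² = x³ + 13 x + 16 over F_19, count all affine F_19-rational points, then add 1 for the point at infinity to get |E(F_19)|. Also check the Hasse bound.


Affine points = {(0, 4), (0, 15), (1, 7), (1, 12), (3, 5), (3, 14), (5, 4), (5, 15), (6, 5), (6, 14), (8, 9), (8, 10), (9, 8), (9, 11), (10, 5), (10, 14), (12, 0), (13, 8), (13, 11), (14, 4), (14, 15), (16, 8), (16, 11), (17, 1), (17, 18)}; affine count = 25; |E(F_19)| = 26.

Discriminant check: Δ ∝ 4a³ + 27b² = 4·13³ + 27·16² = 4·2197 + 27·256 ≡ 6 (mod 19). Nonzero ⇒ E is nonsingular.
For each x ∈ F_19, compute rhs = x³ + 13·x + 16 mod 19, then count y ∈ F_19 with y² ≡ rhs.
  x = 0: rhs = 16, matching y values: 4, 15 (2 points).
  x = 1: rhs = 11, matching y values: 7, 12 (2 points).
  x = 2: rhs = 12, matching y values: none (0 points).
  x = 3: rhs = 6, matching y values: 5, 14 (2 points).
  x = 4: rhs = 18, matching y values: none (0 points).
  x = 5: rhs = 16, matching y values: 4, 15 (2 points).
  x = 6: rhs = 6, matching y values: 5, 14 (2 points).
  x = 7: rhs = 13, matching y values: none (0 points).
  x = 8: rhs = 5, matching y values: 9, 10 (2 points).
  x = 9: rhs = 7, matching y values: 8, 11 (2 points).
  x = 10: rhs = 6, matching y values: 5, 14 (2 points).
  x = 11: rhs = 8, matching y values: none (0 points).
  x = 12: rhs = 0, matching y values: 0 (1 points).
  x = 13: rhs = 7, matching y values: 8, 11 (2 points).
  x = 14: rhs = 16, matching y values: 4, 15 (2 points).
  x = 15: rhs = 14, matching y values: none (0 points).
  x = 16: rhs = 7, matching y values: 8, 11 (2 points).
  x = 17: rhs = 1, matching y values: 1, 18 (2 points).
  x = 18: rhs = 2, matching y values: none (0 points).
Total affine count: 25.
Full point count |E(F_19)| = 25 + 1 = 26.
Hasse bound: |26 − (19+1)| = |6| = 6 ≤ 2√19 ≈ 8.7178 ✓.


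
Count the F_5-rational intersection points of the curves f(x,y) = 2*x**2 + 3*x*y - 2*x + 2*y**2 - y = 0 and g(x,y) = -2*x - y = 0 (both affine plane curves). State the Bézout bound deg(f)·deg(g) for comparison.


Common zeros: {(0, 0)}; count = 1; Bézout bound = 2.

deg(f) = 2, deg(g) = 1, so Bézout bound = 2.
Scan x ∈ F_5. For each x, list the y ∈ F_5 with f(x, y) ≡ 0 and those with g(x, y) ≡ 0 (mod 5); the common zeros in that column are the intersection.
  x = 0: f ≡ 0 at y ∈ {0, 3}; g ≡ 0 at y ∈ {0}; common: {0}.
  x = 1: f ≡ 0 at y ∈ {0, 4}; g ≡ 0 at y ∈ {3}; common: ∅.
  x = 2: f ≡ 0 at y ∈ ∅; g ≡ 0 at y ∈ {1}; common: ∅.
  x = 3: f ≡ 0 at y ∈ ∅; g ≡ 0 at y ∈ {4}; common: ∅.
  x = 4: f ≡ 0 at y ∈ {3, 4}; g ≡ 0 at y ∈ {2}; common: ∅.
Collecting: common zeros = {(0, 0)}, so the count is 1.
Comparison with the Bézout bound: 1 ≤ 2 = deg(f)·deg(g), as expected for curves with no common component (the affine F_5-count falls short of the bound because intersections may lie at infinity, over extension fields, or carry multiplicity).


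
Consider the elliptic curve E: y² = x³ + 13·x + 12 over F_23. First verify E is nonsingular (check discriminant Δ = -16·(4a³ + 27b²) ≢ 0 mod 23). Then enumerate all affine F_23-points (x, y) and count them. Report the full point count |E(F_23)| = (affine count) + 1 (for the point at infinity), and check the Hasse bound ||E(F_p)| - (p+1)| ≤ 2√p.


Affine points = {(0, 9), (0, 14), (1, 7), (1, 16), (2, 0), (3, 3), (3, 20), (4, 6), (4, 17), (5, 8), (5, 15), (7, 3), (7, 20), (13, 3), (13, 20), (18, 11), (18, 12), (21, 1), (21, 22)}; affine count = 19; |E(F_23)| = 20.

Discriminant check: Δ ∝ 4a³ + 27b² = 4·13³ + 27·12² = 4·2197 + 27·144 ≡ 3 (mod 23). Nonzero ⇒ E is nonsingular.
For each x ∈ F_23, compute rhs = x³ + 13·x + 12 mod 23, then count y ∈ F_23 with y² ≡ rhs.
  x = 0: rhs = 12, matching y values: 9, 14 (2 points).
  x = 1: rhs = 3, matching y values: 7, 16 (2 points).
  x = 2: rhs = 0, matching y values: 0 (1 points).
  x = 3: rhs = 9, matching y values: 3, 20 (2 points).
  x = 4: rhs = 13, matching y values: 6, 17 (2 points).
  x = 5: rhs = 18, matching y values: 8, 15 (2 points).
  x = 6: rhs = 7, matching y values: none (0 points).
  x = 7: rhs = 9, matching y values: 3, 20 (2 points).
  x = 8: rhs = 7, matching y values: none (0 points).
  x = 9: rhs = 7, matching y values: none (0 points).
  x = 10: rhs = 15, matching y values: none (0 points).
  x = 11: rhs = 14, matching y values: none (0 points).
  x = 12: rhs = 10, matching y values: none (0 points).
  x = 13: rhs = 9, matching y values: 3, 20 (2 points).
  x = 14: rhs = 17, matching y values: none (0 points).
  x = 15: rhs = 17, matching y values: none (0 points).
  x = 16: rhs = 15, matching y values: none (0 points).
  x = 17: rhs = 17, matching y values: none (0 points).
  x = 18: rhs = 6, matching y values: 11, 12 (2 points).
  x = 19: rhs = 11, matching y values: none (0 points).
  x = 20: rhs = 15, matching y values: none (0 points).
  x = 21: rhs = 1, matching y values: 1, 22 (2 points).
  x = 22: rhs = 21, matching y values: none (0 points).
Total affine count: 19.
Full point count |E(F_23)| = 19 + 1 = 20.
Hasse bound: |20 − (23+1)| = |-4| = 4 ≤ 2√23 ≈ 9.5917 ✓.


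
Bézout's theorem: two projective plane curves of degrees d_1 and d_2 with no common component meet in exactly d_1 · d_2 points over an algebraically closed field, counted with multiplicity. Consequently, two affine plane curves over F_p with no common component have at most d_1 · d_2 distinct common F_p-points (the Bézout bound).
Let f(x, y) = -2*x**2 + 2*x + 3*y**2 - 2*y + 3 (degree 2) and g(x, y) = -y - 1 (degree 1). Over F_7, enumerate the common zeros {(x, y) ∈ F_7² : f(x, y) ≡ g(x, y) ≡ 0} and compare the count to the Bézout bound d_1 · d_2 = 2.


Common zeros: ∅; count = 0; Bézout bound = 2.

deg(f) = 2, deg(g) = 1, so Bézout bound = 2.
Scan x ∈ F_7. For each x, list the y ∈ F_7 with f(x, y) ≡ 0 and those with g(x, y) ≡ 0 (mod 7); the common zeros in that column are the intersection.
  x = 0: f ≡ 0 at y ∈ ∅; g ≡ 0 at y ∈ {6}; common: ∅.
  x = 1: f ≡ 0 at y ∈ ∅; g ≡ 0 at y ∈ {6}; common: ∅.
  x = 2: f ≡ 0 at y ∈ {1, 2}; g ≡ 0 at y ∈ {6}; common: ∅.
  x = 3: f ≡ 0 at y ∈ {5}; g ≡ 0 at y ∈ {6}; common: ∅.
  x = 4: f ≡ 0 at y ∈ {0, 3}; g ≡ 0 at y ∈ {6}; common: ∅.
  x = 5: f ≡ 0 at y ∈ {5}; g ≡ 0 at y ∈ {6}; common: ∅.
  x = 6: f ≡ 0 at y ∈ {1, 2}; g ≡ 0 at y ∈ {6}; common: ∅.
Collecting: common zeros = ∅, so the count is 0.
Comparison with the Bézout bound: 0 ≤ 2 = deg(f)·deg(g), as expected for curves with no common component (the affine F_7-count falls short of the bound because intersections may lie at infinity, over extension fields, or carry multiplicity).


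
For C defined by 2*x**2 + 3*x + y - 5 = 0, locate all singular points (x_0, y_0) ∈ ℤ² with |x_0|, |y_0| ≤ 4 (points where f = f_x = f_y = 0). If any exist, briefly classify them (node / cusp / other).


No singular points in the scanned grid; C is smooth there.

Compute partial derivatives:
  f_x = 4*x + 3.
  f_y = 1.
f_y = 1 is a nonzero constant, so f_y never vanishes: no point (x, y) can satisfy f = f_x = f_y = 0. In particular no (x, y) ∈ {−4, ..., 4}² is singular; the curve is smooth.


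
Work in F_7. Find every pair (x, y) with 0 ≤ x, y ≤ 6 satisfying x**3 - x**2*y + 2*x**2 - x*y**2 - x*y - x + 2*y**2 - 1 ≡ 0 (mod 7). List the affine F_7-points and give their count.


Affine F_7-points: {(0, 2), (0, 5), (1, 1), (2, 1), (3, 1), (4, 0), (4, 4), (5, 5), (5, 6), (6, 3), (6, 4)}; count = 11.

For each of the 49 pairs (x, y) ∈ F_7², evaluate f(x, y) mod 7. Record the zeros.
  x = 0: [0↦6, 1↦1, 2↦0, 3↦3, 4↦3, 5↦0, 6↦1]  zeros at y ∈ {2, 5}
  x = 1: [0↦1, 1↦0, 2↦1, 3↦4, 4↦2, 5↦2, 6↦4]  zeros at y ∈ {1}
  x = 2: [0↦6, 1↦0, 2↦1, 3↦2, 4↦3, 5↦4, 6↦5]  zeros at y ∈ {1}
  x = 3: [0↦6, 1↦0, 2↦6, 3↦3, 4↦5, 5↦5, 6↦3]  zeros at y ∈ {1}
  x = 4: [0↦0, 1↦6, 2↦1, 3↦6, 4↦0, 5↦4, 6↦4]  zeros at y ∈ {0, 4}
  x = 5: [0↦1, 1↦3, 2↦6, 3↦3, 4↦1, 5↦0, 6↦0]  zeros at y ∈ {5, 6}
  x = 6: [0↦1, 1↦4, 2↦6, 3↦0, 4↦0, 5↦6, 6↦4]  zeros at y ∈ {3, 4}
Collecting zeros: affine points = {(0, 2), (0, 5), (1, 1), (2, 1), (3, 1), (4, 0), (4, 4), (5, 5), (5, 6), (6, 3), (6, 4)}.
Total count |C(F_7)_aff| = 11.


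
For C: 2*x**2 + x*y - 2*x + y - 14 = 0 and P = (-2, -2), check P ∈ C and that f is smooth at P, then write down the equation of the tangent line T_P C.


Tangent line at P: -12*x - y - 26 = 0.

Step 1: f(-2, -2) = 0, so P lies on C.
Step 2: partial derivatives
  f_x(x, y) = 4*x + y - 2, f_y(x, y) = x + 1.
  f_x(P) = -12, f_y(P) = -1 (gradient nonzero, so P is smooth).
Step 3: tangent line at P: -12·(x − -2) + -1·(y − -2) = 0.
Expanding: -12*x - y - 26 = 0.


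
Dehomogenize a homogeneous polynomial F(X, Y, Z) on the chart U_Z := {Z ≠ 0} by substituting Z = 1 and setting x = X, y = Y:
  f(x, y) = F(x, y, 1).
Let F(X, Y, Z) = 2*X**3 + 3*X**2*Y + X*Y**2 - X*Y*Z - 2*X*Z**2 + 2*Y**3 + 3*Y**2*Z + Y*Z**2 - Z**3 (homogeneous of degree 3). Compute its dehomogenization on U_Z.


f(x, y) = 2*x**3 + 3*x**2*y + x*y**2 - x*y - 2*x + 2*y**3 + 3*y**2 + y - 1

On U_Z we set Z = 1. Each monomial c·X^i·Y^j·Z^k in F becomes c·x^i·y^j·1^k = c·x^i·y^j.
Substituting Z = 1: F(X, Y, 1) = 2*x**3 + 3*x**2*y + x*y**2 - x*y - 2*x + 2*y**3 + 3*y**2 + y - 1.
Note: deg(f) ≤ deg(F) = 3; strict inequality happens when F is divisible by Z (lost terms).


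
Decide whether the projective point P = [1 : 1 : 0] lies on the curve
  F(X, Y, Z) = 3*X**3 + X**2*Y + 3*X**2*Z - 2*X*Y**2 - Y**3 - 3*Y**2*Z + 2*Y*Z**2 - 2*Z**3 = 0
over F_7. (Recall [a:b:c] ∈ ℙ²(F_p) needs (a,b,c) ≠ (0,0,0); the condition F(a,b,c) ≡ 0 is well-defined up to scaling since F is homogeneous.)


F(1,1,0) ≡ 1 (mod 7); P is NOT on the curve.

Evaluate F(1, 1, 0) term-by-term (mod 7).
  3*X**3 ↦ 3·1·1·1 = 3
  X**2*Y ↦ 1·1·1·1 = 1
  3*X**2*Z ↦ 3·1·1·0 = 0
  -2*X*Y**2 ↦ -2·1·1·1 = -2
  -Y**3 ↦ -1·1·1·1 = -1
  -3*Y**2*Z ↦ -3·1·1·0 = 0
  2*Y*Z**2 ↦ 2·1·1·0 = 0
  -2*Z**3 ↦ -2·1·1·0 = 0
Sum: F(1, 1, 0) = (3) + (1) + (0) + (-2) + (-1) + (0) + (0) + (0) = 1.
Reducing mod 7: 1 ≡ 1 (mod 7).
Since F(a, b, c) ≡ 1 ≠ 0 (mod 7), P does NOT lie on the curve.


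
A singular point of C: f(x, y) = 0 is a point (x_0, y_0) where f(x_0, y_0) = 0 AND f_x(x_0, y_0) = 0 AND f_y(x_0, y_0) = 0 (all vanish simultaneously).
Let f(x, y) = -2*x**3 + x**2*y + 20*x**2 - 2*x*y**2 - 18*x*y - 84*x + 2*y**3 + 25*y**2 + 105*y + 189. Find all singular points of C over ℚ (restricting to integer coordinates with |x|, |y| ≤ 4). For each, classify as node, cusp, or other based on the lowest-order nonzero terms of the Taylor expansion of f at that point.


Singular points: {(3, -3)}; classification: node.

Compute partial derivatives:
  f_x = -6*x**2 + 2*x*y + 40*x - 2*y**2 - 18*y - 84.
  f_y = x**2 - 4*x*y - 18*x + 6*y**2 + 50*y + 105.
Scan x_0 ∈ {−4, ..., 4}. For each x_0, f_y(x_0, y) is a polynomial in y; find its integer roots y ∈ {−4, ..., 4}, then test f_x and f at those candidates.
  x = -4: f_y(-4, y) = 6*y**2 + 66*y + 193; no integer root y with |y| ≤ 4.
  x = -3: f_y(-3, y) = 6*y**2 + 62*y + 168; no integer root y with |y| ≤ 4.
  x = -2: f_y(-2, y) = 6*y**2 + 58*y + 145; no integer root y with |y| ≤ 4.
  x = -1: f_y(-1, y) = 6*y**2 + 54*y + 124; no integer root y with |y| ≤ 4.
  x = 0: f_y(0, y) = 6*y**2 + 50*y + 105; no integer root y with |y| ≤ 4.
  x = 1: f_y(1, y) = 6*y**2 + 46*y + 88; vanishes at y ∈ {-4}. (1, -4): f_x = -18 ≠ 0.
  x = 2: f_y(2, y) = 6*y**2 + 42*y + 73; no integer root y with |y| ≤ 4.
  x = 3: f_y(3, y) = 6*y**2 + 38*y + 60; vanishes at y ∈ {-3}. (3, -3): f_x = 0, f = 0 — SINGULAR.
  x = 4: f_y(4, y) = 6*y**2 + 34*y + 49; no integer root y with |y| ≤ 4.
Only singular point on the grid: (3, -3).
Classify: substitute x = 3 + u, y = -3 + v and expand: f = -2*u**3 + u**2*v - u**2 - 2*u*v**2 + 2*v**3 + v**2.
No constant or linear terms (consistent with a singular point). Quadratic part: -u**2 + v**2. Cubic part: -2*u**3 + u**2*v - 2*u*v**2 + 2*v**3.
The quadratic part v**2 - u**2 = (v − u)(v + u) splits into two distinct linear factors, so there are two distinct tangent lines y − -3 = ±(x − 3) — this is a node (ordinary double point).
Classification: node.


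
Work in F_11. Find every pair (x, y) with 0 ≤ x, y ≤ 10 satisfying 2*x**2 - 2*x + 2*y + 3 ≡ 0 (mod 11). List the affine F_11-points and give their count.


Affine F_11-points: {(0, 4), (1, 4), (2, 2), (3, 9), (4, 3), (5, 6), (6, 7), (7, 6), (8, 3), (9, 9), (10, 2)}; count = 11.

For each of the 121 pairs (x, y) ∈ F_11², evaluate f(x, y) mod 11. Record the zeros.
  x = 0: [0↦3, 1↦5, 2↦7, 3↦9, 4↦0, 5↦2, 6↦4, 7↦6, 8↦8, 9↦10, 10↦1]  zeros at y ∈ {4}
  x = 1: [0↦3, 1↦5, 2↦7, 3↦9, 4↦0, 5↦2, 6↦4, 7↦6, 8↦8, 9↦10, 10↦1]  zeros at y ∈ {4}
  x = 2: [0↦7, 1↦9, 2↦0, 3↦2, 4↦4, 5↦6, 6↦8, 7↦10, 8↦1, 9↦3, 10↦5]  zeros at y ∈ {2}
  x = 3: [0↦4, 1↦6, 2↦8, 3↦10, 4↦1, 5↦3, 6↦5, 7↦7, 8↦9, 9↦0, 10↦2]  zeros at y ∈ {9}
  x = 4: [0↦5, 1↦7, 2↦9, 3↦0, 4↦2, 5↦4, 6↦6, 7↦8, 8↦10, 9↦1, 10↦3]  zeros at y ∈ {3}
  x = 5: [0↦10, 1↦1, 2↦3, 3↦5, 4↦7, 5↦9, 6↦0, 7↦2, 8↦4, 9↦6, 10↦8]  zeros at y ∈ {6}
  x = 6: [0↦8, 1↦10, 2↦1, 3↦3, 4↦5, 5↦7, 6↦9, 7↦0, 8↦2, 9↦4, 10↦6]  zeros at y ∈ {7}
  x = 7: [0↦10, 1↦1, 2↦3, 3↦5, 4↦7, 5↦9, 6↦0, 7↦2, 8↦4, 9↦6, 10↦8]  zeros at y ∈ {6}
  x = 8: [0↦5, 1↦7, 2↦9, 3↦0, 4↦2, 5↦4, 6↦6, 7↦8, 8↦10, 9↦1, 10↦3]  zeros at y ∈ {3}
  x = 9: [0↦4, 1↦6, 2↦8, 3↦10, 4↦1, 5↦3, 6↦5, 7↦7, 8↦9, 9↦0, 10↦2]  zeros at y ∈ {9}
  x = 10: [0↦7, 1↦9, 2↦0, 3↦2, 4↦4, 5↦6, 6↦8, 7↦10, 8↦1, 9↦3, 10↦5]  zeros at y ∈ {2}
Collecting zeros: affine points = {(0, 4), (1, 4), (2, 2), (3, 9), (4, 3), (5, 6), (6, 7), (7, 6), (8, 3), (9, 9), (10, 2)}.
Total count |C(F_11)_aff| = 11.


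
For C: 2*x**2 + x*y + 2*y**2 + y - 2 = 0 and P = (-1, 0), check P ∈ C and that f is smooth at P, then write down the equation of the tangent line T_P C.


Tangent line at P: -4*x - 4 = 0.

Step 1: f(-1, 0) = 0, so P lies on C.
Step 2: partial derivatives
  f_x(x, y) = 4*x + y, f_y(x, y) = x + 4*y + 1.
  f_x(P) = -4, f_y(P) = 0 (gradient nonzero, so P is smooth).
Step 3: tangent line at P: -4·(x − -1) + 0·(y − 0) = 0.
Expanding: -4*x - 4 = 0.


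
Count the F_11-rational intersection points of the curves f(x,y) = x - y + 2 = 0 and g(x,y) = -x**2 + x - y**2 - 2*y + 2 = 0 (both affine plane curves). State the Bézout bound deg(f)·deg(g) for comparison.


Common zeros: ∅; count = 0; Bézout bound = 2.

deg(f) = 1, deg(g) = 2, so Bézout bound = 2.
Scan x ∈ F_11. For each x, list the y ∈ F_11 with f(x, y) ≡ 0 and those with g(x, y) ≡ 0 (mod 11); the common zeros in that column are the intersection.
  x = 0: f ≡ 0 at y ∈ {2}; g ≡ 0 at y ∈ {4, 5}; common: ∅.
  x = 1: f ≡ 0 at y ∈ {3}; g ≡ 0 at y ∈ {4, 5}; common: ∅.
  x = 2: f ≡ 0 at y ∈ {4}; g ≡ 0 at y ∈ {0, 9}; common: ∅.
  x = 3: f ≡ 0 at y ∈ {5}; g ≡ 0 at y ∈ ∅; common: ∅.
  x = 4: f ≡ 0 at y ∈ {6}; g ≡ 0 at y ∈ ∅; common: ∅.
  x = 5: f ≡ 0 at y ∈ {7}; g ≡ 0 at y ∈ {3, 6}; common: ∅.
  x = 6: f ≡ 0 at y ∈ {8}; g ≡ 0 at y ∈ ∅; common: ∅.
  x = 7: f ≡ 0 at y ∈ {9}; g ≡ 0 at y ∈ {3, 6}; common: ∅.
  x = 8: f ≡ 0 at y ∈ {10}; g ≡ 0 at y ∈ ∅; common: ∅.
  x = 9: f ≡ 0 at y ∈ {0}; g ≡ 0 at y ∈ ∅; common: ∅.
  x = 10: f ≡ 0 at y ∈ {1}; g ≡ 0 at y ∈ {0, 9}; common: ∅.
Collecting: common zeros = ∅, so the count is 0.
Comparison with the Bézout bound: 0 ≤ 2 = deg(f)·deg(g), as expected for curves with no common component (the affine F_11-count falls short of the bound because intersections may lie at infinity, over extension fields, or carry multiplicity).


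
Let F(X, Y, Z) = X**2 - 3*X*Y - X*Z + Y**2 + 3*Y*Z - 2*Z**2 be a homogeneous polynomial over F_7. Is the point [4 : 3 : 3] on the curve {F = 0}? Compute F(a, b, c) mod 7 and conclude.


F(4,3,3) ≡ 0 (mod 7); P is on the curve.

Evaluate F(4, 3, 3) term-by-term (mod 7).
  X**2 ↦ 1·16·1·1 = 16
  -3*X*Y ↦ -3·4·3·1 = -36
  -X*Z ↦ -1·4·1·3 = -12
  Y**2 ↦ 1·1·9·1 = 9
  3*Y*Z ↦ 3·1·3·3 = 27
  -2*Z**2 ↦ -2·1·1·9 = -18
Sum: F(4, 3, 3) = (16) + (-36) + (-12) + (9) + (27) + (-18) = -14.
Reducing mod 7: -14 ≡ 0 (mod 7).
Since F(a, b, c) ≡ 0 (mod 7), P lies on the curve.


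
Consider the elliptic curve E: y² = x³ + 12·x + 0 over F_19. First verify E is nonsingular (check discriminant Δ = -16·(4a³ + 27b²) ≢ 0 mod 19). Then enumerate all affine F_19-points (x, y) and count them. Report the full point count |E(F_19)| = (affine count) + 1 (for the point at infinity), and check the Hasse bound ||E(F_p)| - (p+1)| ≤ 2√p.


Affine points = {(0, 0), (3, 5), (3, 14), (4, 6), (4, 13), (7, 3), (7, 16), (8, 0), (9, 1), (9, 18), (11, 0), (13, 4), (13, 15), (14, 9), (14, 10), (17, 5), (17, 14), (18, 5), (18, 14)}; affine count = 19; |E(F_19)| = 20.

Discriminant check: Δ ∝ 4a³ + 27b² = 4·12³ + 27·0² = 4·1728 + 27·0 ≡ 15 (mod 19). Nonzero ⇒ E is nonsingular.
For each x ∈ F_19, compute rhs = x³ + 12·x + 0 mod 19, then count y ∈ F_19 with y² ≡ rhs.
  x = 0: rhs = 0, matching y values: 0 (1 points).
  x = 1: rhs = 13, matching y values: none (0 points).
  x = 2: rhs = 13, matching y values: none (0 points).
  x = 3: rhs = 6, matching y values: 5, 14 (2 points).
  x = 4: rhs = 17, matching y values: 6, 13 (2 points).
  x = 5: rhs = 14, matching y values: none (0 points).
  x = 6: rhs = 3, matching y values: none (0 points).
  x = 7: rhs = 9, matching y values: 3, 16 (2 points).
  x = 8: rhs = 0, matching y values: 0 (1 points).
  x = 9: rhs = 1, matching y values: 1, 18 (2 points).
  x = 10: rhs = 18, matching y values: none (0 points).
  x = 11: rhs = 0, matching y values: 0 (1 points).
  x = 12: rhs = 10, matching y values: none (0 points).
  x = 13: rhs = 16, matching y values: 4, 15 (2 points).
  x = 14: rhs = 5, matching y values: 9, 10 (2 points).
  x = 15: rhs = 2, matching y values: none (0 points).
  x = 16: rhs = 13, matching y values: none (0 points).
  x = 17: rhs = 6, matching y values: 5, 14 (2 points).
  x = 18: rhs = 6, matching y values: 5, 14 (2 points).
Total affine count: 19.
Full point count |E(F_19)| = 19 + 1 = 20.
Hasse bound: |20 − (19+1)| = |0| = 0 ≤ 2√19 ≈ 8.7178 ✓.


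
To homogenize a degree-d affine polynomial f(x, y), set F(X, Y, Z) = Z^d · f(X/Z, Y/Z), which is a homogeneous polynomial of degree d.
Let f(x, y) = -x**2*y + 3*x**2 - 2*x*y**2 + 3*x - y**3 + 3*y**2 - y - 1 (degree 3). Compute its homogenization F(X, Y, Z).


F(X, Y, Z) = -X**2*Y + 3*X**2*Z - 2*X*Y**2 + 3*X*Z**2 - Y**3 + 3*Y**2*Z - Y*Z**2 - Z**3

deg(f) = 3.
Substitute x = X/Z, y = Y/Z into f, then multiply by Z^3.
  monomial -1·x^2·y^1 ↦ -1·X^2·Y^1·Z^0.
  monomial 3·x^2·y^0 ↦ 3·X^2·Y^0·Z^1.
  monomial -2·x^1·y^2 ↦ -2·X^1·Y^2·Z^0.
  monomial 3·x^1·y^0 ↦ 3·X^1·Y^0·Z^2.
  monomial -1·x^0·y^3 ↦ -1·X^0·Y^3·Z^0.
  monomial 3·x^0·y^2 ↦ 3·X^0·Y^2·Z^1.
  monomial -1·x^0·y^1 ↦ -1·X^0·Y^1·Z^2.
  monomial -1·x^0·y^0 ↦ -1·X^0·Y^0·Z^3.
Collecting: F(X, Y, Z) = -X**2*Y + 3*X**2*Z - 2*X*Y**2 + 3*X*Z**2 - Y**3 + 3*Y**2*Z - Y*Z**2 - Z**3.


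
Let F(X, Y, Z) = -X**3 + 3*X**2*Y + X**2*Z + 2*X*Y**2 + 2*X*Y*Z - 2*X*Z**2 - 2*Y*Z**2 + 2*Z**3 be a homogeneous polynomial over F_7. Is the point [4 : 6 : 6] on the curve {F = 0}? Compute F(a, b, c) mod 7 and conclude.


F(4,6,6) ≡ 6 (mod 7); P is NOT on the curve.

Evaluate F(4, 6, 6) term-by-term (mod 7).
  -X**3 ↦ -1·64·1·1 = -64
  3*X**2*Y ↦ 3·16·6·1 = 288
  X**2*Z ↦ 1·16·1·6 = 96
  2*X*Y**2 ↦ 2·4·36·1 = 288
  2*X*Y*Z ↦ 2·4·6·6 = 288
  -2*X*Z**2 ↦ -2·4·1·36 = -288
  -2*Y*Z**2 ↦ -2·1·6·36 = -432
  2*Z**3 ↦ 2·1·1·216 = 432
Sum: F(4, 6, 6) = (-64) + (288) + (96) + (288) + (288) + (-288) + (-432) + (432) = 608.
Reducing mod 7: 608 ≡ 6 (mod 7).
Since F(a, b, c) ≡ 6 ≠ 0 (mod 7), P does NOT lie on the curve.


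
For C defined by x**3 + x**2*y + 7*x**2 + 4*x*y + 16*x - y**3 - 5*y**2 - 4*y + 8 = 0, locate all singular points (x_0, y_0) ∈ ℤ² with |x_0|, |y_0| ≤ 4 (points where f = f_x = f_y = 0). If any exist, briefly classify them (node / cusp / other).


Singular points: {(-2, -2)}; classification: node.

Compute partial derivatives:
  f_x = 3*x**2 + 2*x*y + 14*x + 4*y + 16.
  f_y = x**2 + 4*x - 3*y**2 - 10*y - 4.
Scan x_0 ∈ {−4, ..., 4}. For each x_0, f_y(x_0, y) is a polynomial in y; find its integer roots y ∈ {−4, ..., 4}, then test f_x and f at those candidates.
  x = -4: f_y(-4, y) = -3*y**2 - 10*y - 4; no integer root y with |y| ≤ 4.
  x = -3: f_y(-3, y) = -3*y**2 - 10*y - 7; vanishes at y ∈ {-1}. (-3, -1): f_x = 3 ≠ 0.
  x = -2: f_y(-2, y) = -3*y**2 - 10*y - 8; vanishes at y ∈ {-2}. (-2, -2): f_x = 0, f = 0 — SINGULAR.
  x = -1: f_y(-1, y) = -3*y**2 - 10*y - 7; vanishes at y ∈ {-1}. (-1, -1): f_x = 3 ≠ 0.
  x = 0: f_y(0, y) = -3*y**2 - 10*y - 4; no integer root y with |y| ≤ 4.
  x = 1: f_y(1, y) = -3*y**2 - 10*y + 1; no integer root y with |y| ≤ 4.
  x = 2: f_y(2, y) = -3*y**2 - 10*y + 8; vanishes at y ∈ {-4}. (2, -4): f_x = 24 ≠ 0.
  x = 3: f_y(3, y) = -3*y**2 - 10*y + 17; no integer root y with |y| ≤ 4.
  x = 4: f_y(4, y) = -3*y**2 - 10*y + 28; no integer root y with |y| ≤ 4.
Only singular point on the grid: (-2, -2).
Classify: substitute x = -2 + u, y = -2 + v and expand: f = u**3 + u**2*v - u**2 - v**3 + v**2.
No constant or linear terms (consistent with a singular point). Quadratic part: -u**2 + v**2. Cubic part: u**3 + u**2*v - v**3.
The quadratic part v**2 - u**2 = (v − u)(v + u) splits into two distinct linear factors, so there are two distinct tangent lines y − -2 = ±(x − -2) — this is a node (ordinary double point).
Classification: node.


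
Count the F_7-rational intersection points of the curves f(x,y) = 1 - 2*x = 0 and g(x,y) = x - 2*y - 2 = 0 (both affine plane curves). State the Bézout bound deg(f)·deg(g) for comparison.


Common zeros: {(4, 1)}; count = 1; Bézout bound = 1.

deg(f) = 1, deg(g) = 1, so Bézout bound = 1.
Scan x ∈ F_7. For each x, list the y ∈ F_7 with f(x, y) ≡ 0 and those with g(x, y) ≡ 0 (mod 7); the common zeros in that column are the intersection.
  x = 0: f ≡ 0 at y ∈ ∅; g ≡ 0 at y ∈ {6}; common: ∅.
  x = 1: f ≡ 0 at y ∈ ∅; g ≡ 0 at y ∈ {3}; common: ∅.
  x = 2: f ≡ 0 at y ∈ ∅; g ≡ 0 at y ∈ {0}; common: ∅.
  x = 3: f ≡ 0 at y ∈ ∅; g ≡ 0 at y ∈ {4}; common: ∅.
  x = 4: f ≡ 0 at y ∈ {0, 1, 2, 3, 4, 5, 6}; g ≡ 0 at y ∈ {1}; common: {1}.
  x = 5: f ≡ 0 at y ∈ ∅; g ≡ 0 at y ∈ {5}; common: ∅.
  x = 6: f ≡ 0 at y ∈ ∅; g ≡ 0 at y ∈ {2}; common: ∅.
Collecting: common zeros = {(4, 1)}, so the count is 1.
Comparison with the Bézout bound: 1 ≤ 1 = deg(f)·deg(g), as expected for curves with no common component (the bound is attained).


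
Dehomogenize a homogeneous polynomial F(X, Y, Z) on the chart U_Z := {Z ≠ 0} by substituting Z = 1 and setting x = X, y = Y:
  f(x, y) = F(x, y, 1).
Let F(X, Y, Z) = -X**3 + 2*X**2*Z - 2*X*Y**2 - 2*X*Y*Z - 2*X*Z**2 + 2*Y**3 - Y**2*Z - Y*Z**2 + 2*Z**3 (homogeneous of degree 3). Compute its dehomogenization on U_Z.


f(x, y) = -x**3 + 2*x**2 - 2*x*y**2 - 2*x*y - 2*x + 2*y**3 - y**2 - y + 2

On U_Z we set Z = 1. Each monomial c·X^i·Y^j·Z^k in F becomes c·x^i·y^j·1^k = c·x^i·y^j.
Substituting Z = 1: F(X, Y, 1) = -x**3 + 2*x**2 - 2*x*y**2 - 2*x*y - 2*x + 2*y**3 - y**2 - y + 2.
Note: deg(f) ≤ deg(F) = 3; strict inequality happens when F is divisible by Z (lost terms).


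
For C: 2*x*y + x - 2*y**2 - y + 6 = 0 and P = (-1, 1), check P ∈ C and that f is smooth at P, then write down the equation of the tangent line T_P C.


Tangent line at P: 3*x - 7*y + 10 = 0.

Step 1: f(-1, 1) = 0, so P lies on C.
Step 2: partial derivatives
  f_x(x, y) = 2*y + 1, f_y(x, y) = 2*x - 4*y - 1.
  f_x(P) = 3, f_y(P) = -7 (gradient nonzero, so P is smooth).
Step 3: tangent line at P: 3·(x − -1) + -7·(y − 1) = 0.
Expanding: 3*x - 7*y + 10 = 0.


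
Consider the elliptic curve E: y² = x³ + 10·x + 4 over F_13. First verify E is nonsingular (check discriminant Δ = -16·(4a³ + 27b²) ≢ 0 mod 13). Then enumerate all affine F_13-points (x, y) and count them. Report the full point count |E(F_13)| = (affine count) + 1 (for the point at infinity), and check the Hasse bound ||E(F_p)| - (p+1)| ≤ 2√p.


Affine points = {(0, 2), (0, 11), (3, 3), (3, 10), (4, 2), (4, 11), (5, 6), (5, 7), (7, 1), (7, 12), (9, 2), (9, 11), (10, 5), (10, 8)}; affine count = 14; |E(F_13)| = 15.

Discriminant check: Δ ∝ 4a³ + 27b² = 4·10³ + 27·4² = 4·1000 + 27·16 ≡ 12 (mod 13). Nonzero ⇒ E is nonsingular.
For each x ∈ F_13, compute rhs = x³ + 10·x + 4 mod 13, then count y ∈ F_13 with y² ≡ rhs.
  x = 0: rhs = 4, matching y values: 2, 11 (2 points).
  x = 1: rhs = 2, matching y values: none (0 points).
  x = 2: rhs = 6, matching y values: none (0 points).
  x = 3: rhs = 9, matching y values: 3, 10 (2 points).
  x = 4: rhs = 4, matching y values: 2, 11 (2 points).
  x = 5: rhs = 10, matching y values: 6, 7 (2 points).
  x = 6: rhs = 7, matching y values: none (0 points).
  x = 7: rhs = 1, matching y values: 1, 12 (2 points).
  x = 8: rhs = 11, matching y values: none (0 points).
  x = 9: rhs = 4, matching y values: 2, 11 (2 points).
  x = 10: rhs = 12, matching y values: 5, 8 (2 points).
  x = 11: rhs = 2, matching y values: none (0 points).
  x = 12: rhs = 6, matching y values: none (0 points).
Total affine count: 14.
Full point count |E(F_13)| = 14 + 1 = 15.
Hasse bound: |15 − (13+1)| = |1| = 1 ≤ 2√13 ≈ 7.2111 ✓.
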